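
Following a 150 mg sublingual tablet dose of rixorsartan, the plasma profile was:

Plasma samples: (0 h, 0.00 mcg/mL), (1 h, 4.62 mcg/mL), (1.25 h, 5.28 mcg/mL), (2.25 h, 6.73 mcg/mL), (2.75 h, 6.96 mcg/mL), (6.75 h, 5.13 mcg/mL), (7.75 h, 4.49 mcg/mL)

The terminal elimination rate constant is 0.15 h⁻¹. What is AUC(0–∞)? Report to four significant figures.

AUC = 71.90 mcg/mL·h

Trapezoidal AUC_0→7.75:
  [0→1]: (0.00+4.62)/2 × 1 = 2.31
  [1→1.25]: (4.62+5.28)/2 × 0.25 = 1.2375
  [1.25→2.25]: (5.28+6.73)/2 × 1 = 6.005
  [2.25→2.75]: (6.73+6.96)/2 × 0.5 = 3.4225
  [2.75→6.75]: (6.96+5.13)/2 × 4 = 24.18
  [6.75→7.75]: (5.13+4.49)/2 × 1 = 4.81
  Sum = 41.965 mcg/mL·h
Extrapolated tail: C_last / k_e = 4.49 / 0.15 = 29.933
AUC_0→∞ = 41.965 + 29.933 = 71.898 mcg/mL·h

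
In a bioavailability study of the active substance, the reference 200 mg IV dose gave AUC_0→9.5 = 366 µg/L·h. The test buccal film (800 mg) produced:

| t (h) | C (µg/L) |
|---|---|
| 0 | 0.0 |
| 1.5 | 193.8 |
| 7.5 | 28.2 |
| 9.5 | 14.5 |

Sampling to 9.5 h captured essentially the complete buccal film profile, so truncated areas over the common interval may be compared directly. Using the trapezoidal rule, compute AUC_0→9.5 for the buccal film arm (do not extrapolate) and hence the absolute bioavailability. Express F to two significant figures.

F = 0.58

Trapezoidal AUC_0→9.5 (buccal film):
  [0→1.5]: (0.0+193.8)/2 × 1.5 = 145.35
  [1.5→7.5]: (193.8+28.2)/2 × 6 = 666.0
  [7.5→9.5]: (28.2+14.5)/2 × 2 = 42.7
  Sum = 854.05 µg/L·h
F = (AUC_ev/D_ev)/(AUC_iv/D_iv) = (854.05/800)/(366/200) = 1.0675625/1.83 = 0.5834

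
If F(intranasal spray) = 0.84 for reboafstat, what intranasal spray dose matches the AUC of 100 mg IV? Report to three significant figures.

D_intranasal = 119 mg

For equal systemic exposure: F × D_ev = D_iv
D_ev = D_iv / F = 100 / 0.84 = 119.048 mg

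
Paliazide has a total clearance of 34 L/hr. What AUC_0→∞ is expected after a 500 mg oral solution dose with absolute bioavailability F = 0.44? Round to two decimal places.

AUC_0→∞ = F × Dose / CL
        = 0.44 × 500 / 34 = 6.47059 mg/L·hr

AUC = 6.47 mg/L·hr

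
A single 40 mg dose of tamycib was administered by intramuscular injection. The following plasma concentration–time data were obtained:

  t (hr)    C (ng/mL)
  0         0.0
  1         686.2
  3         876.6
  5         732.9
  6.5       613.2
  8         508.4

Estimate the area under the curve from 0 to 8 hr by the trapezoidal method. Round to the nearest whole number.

AUC = 5366 ng/mL·hr

Trapezoidal AUC_0→8:
  [0→1]: (0.0+686.2)/2 × 1 = 343.1
  [1→3]: (686.2+876.6)/2 × 2 = 1562.8
  [3→5]: (876.6+732.9)/2 × 2 = 1609.5
  [5→6.5]: (732.9+613.2)/2 × 1.5 = 1009.575
  [6.5→8]: (613.2+508.4)/2 × 1.5 = 841.2
  Sum = 5366.175 ng/mL·hr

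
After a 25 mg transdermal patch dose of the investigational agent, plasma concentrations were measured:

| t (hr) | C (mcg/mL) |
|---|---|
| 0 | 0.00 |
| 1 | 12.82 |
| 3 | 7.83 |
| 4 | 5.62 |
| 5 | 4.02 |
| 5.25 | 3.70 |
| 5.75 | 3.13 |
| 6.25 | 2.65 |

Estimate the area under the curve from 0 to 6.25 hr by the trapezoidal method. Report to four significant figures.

Trapezoidal AUC_0→6.25:
  [0→1]: (0.00+12.82)/2 × 1 = 6.41
  [1→3]: (12.82+7.83)/2 × 2 = 20.65
  [3→4]: (7.83+5.62)/2 × 1 = 6.725
  [4→5]: (5.62+4.02)/2 × 1 = 4.82
  [5→5.25]: (4.02+3.70)/2 × 0.25 = 0.965
  [5.25→5.75]: (3.70+3.13)/2 × 0.5 = 1.7075
  [5.75→6.25]: (3.13+2.65)/2 × 0.5 = 1.445
  Sum = 42.7225 mcg/mL·hr

AUC = 42.72 mcg/mL·hr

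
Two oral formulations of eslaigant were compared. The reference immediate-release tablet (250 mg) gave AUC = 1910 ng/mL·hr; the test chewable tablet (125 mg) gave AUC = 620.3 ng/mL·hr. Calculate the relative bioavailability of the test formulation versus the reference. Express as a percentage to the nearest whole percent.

F_rel = (AUC_test/D_test) / (AUC_ref/D_ref)
      = (620.3/125) / (1910/250)
      = 4.9624 / 7.64 = 0.6495 = 64.95%

F_rel = 65%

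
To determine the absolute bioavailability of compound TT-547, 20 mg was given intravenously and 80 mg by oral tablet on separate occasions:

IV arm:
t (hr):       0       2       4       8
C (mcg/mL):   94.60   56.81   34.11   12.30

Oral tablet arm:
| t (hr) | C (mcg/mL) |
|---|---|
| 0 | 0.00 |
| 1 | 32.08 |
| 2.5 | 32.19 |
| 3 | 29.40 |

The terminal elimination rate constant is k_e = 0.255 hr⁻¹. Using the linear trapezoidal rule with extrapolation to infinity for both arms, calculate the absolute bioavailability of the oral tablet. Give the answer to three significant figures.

F = 0.127

Trapezoidal AUC_0→8 (IV):
  [0→2]: (94.60+56.81)/2 × 2 = 151.41
  [2→4]: (56.81+34.11)/2 × 2 = 90.92
  [4→8]: (34.11+12.30)/2 × 4 = 92.82
  Sum = 335.15 mcg/mL·hr
IV tail: 12.30/0.255 = 48.235; AUC_iv,0→∞ = 335.15 + 48.235 = 383.385 mcg/mL·hr
Trapezoidal AUC_0→3 (oral tablet):
  [0→1]: (0.00+32.08)/2 × 1 = 16.04
  [1→2.5]: (32.08+32.19)/2 × 1.5 = 48.2025
  [2.5→3]: (32.19+29.40)/2 × 0.5 = 15.3975
  Sum = 79.64 mcg/mL·hr
oral tablet tail: 29.40/0.255 = 115.294; AUC_ev,0→∞ = 79.64 + 115.294 = 194.934 mcg/mL·hr
F = (AUC_ev/D_ev)/(AUC_iv/D_iv) = (194.934/80)/(383.385/20) = 2.436675/19.16925 = 0.1271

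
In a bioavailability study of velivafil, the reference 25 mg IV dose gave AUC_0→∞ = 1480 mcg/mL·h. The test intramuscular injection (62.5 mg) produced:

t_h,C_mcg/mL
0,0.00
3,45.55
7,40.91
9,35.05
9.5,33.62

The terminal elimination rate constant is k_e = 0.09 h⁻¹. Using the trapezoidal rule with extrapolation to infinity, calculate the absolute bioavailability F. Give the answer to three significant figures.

Trapezoidal AUC_0→9.5 (intramuscular injection):
  [0→3]: (0.00+45.55)/2 × 3 = 68.325
  [3→7]: (45.55+40.91)/2 × 4 = 172.92
  [7→9]: (40.91+35.05)/2 × 2 = 75.96
  [9→9.5]: (35.05+33.62)/2 × 0.5 = 17.1675
  Sum = 334.3725 mcg/mL·h
Tail: C_last/k_e = 33.62/0.09 = 373.556
AUC_0→∞ (intramuscular injection) = 334.3725 + 373.556 = 707.9285 mcg/mL·h
F = (AUC_ev/D_ev)/(AUC_iv/D_iv) = (707.9285/62.5)/(1480/25) = 11.326856/59.2 = 0.1913

F = 0.191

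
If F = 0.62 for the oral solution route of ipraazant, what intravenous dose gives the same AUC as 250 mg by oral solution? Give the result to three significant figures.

D_iv = 155 mg

Systemic exposure from an extravascular dose = F × D_ev, so the equivalent IV dose is F × D_ev.
D_iv = F × D_ev = 0.62 × 250 = 155 mg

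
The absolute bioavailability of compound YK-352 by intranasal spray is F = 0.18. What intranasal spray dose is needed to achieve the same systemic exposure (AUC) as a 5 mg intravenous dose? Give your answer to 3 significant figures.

For equal systemic exposure: F × D_ev = D_iv
D_ev = D_iv / F = 5 / 0.18 = 27.7778 mg

D_intranasal = 27.8 mg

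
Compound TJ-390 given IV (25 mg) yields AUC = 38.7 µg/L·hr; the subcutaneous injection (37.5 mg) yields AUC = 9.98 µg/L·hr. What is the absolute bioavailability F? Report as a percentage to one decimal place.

F = 17.2%

F = (AUC_ev / D_ev) / (AUC_iv / D_iv)
  = (9.98/37.5) / (38.7/25)
  = 0.266133 / 1.548 = 0.1719
  = 17.19%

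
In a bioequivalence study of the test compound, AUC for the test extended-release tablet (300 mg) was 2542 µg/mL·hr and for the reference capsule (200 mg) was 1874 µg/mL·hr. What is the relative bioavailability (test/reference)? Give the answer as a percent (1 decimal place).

F_rel = 90.4%

F_rel = (AUC_test/D_test) / (AUC_ref/D_ref)
      = (2542/300) / (1874/200)
      = 8.47333 / 9.37 = 0.9043 = 90.43%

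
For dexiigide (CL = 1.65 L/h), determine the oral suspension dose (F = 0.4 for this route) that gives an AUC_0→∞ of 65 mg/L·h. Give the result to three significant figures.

Dose = CL × AUC_0→∞ / F
     = 1.65 × 65 / 0.4 = 268.125 mg

Dose = 268 mg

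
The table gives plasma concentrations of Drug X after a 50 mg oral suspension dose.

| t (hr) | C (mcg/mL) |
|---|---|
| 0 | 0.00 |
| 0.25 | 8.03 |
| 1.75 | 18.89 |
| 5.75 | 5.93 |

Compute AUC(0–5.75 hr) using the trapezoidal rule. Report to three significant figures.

Trapezoidal AUC_0→5.75:
  [0→0.25]: (0.00+8.03)/2 × 0.25 = 1.00375
  [0.25→1.75]: (8.03+18.89)/2 × 1.5 = 20.19
  [1.75→5.75]: (18.89+5.93)/2 × 4 = 49.64
  Sum = 70.83375 mcg/mL·hr

AUC = 70.8 mcg/mL·hr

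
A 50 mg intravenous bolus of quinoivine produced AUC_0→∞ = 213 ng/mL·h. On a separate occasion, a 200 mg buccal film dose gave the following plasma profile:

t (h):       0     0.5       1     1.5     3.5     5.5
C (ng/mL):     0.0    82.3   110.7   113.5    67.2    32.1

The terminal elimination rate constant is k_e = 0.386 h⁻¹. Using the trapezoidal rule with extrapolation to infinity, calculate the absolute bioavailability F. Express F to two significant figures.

F = 0.57

Trapezoidal AUC_0→5.5 (buccal film):
  [0→0.5]: (0.0+82.3)/2 × 0.5 = 20.575
  [0.5→1]: (82.3+110.7)/2 × 0.5 = 48.25
  [1→1.5]: (110.7+113.5)/2 × 0.5 = 56.05
  [1.5→3.5]: (113.5+67.2)/2 × 2 = 180.7
  [3.5→5.5]: (67.2+32.1)/2 × 2 = 99.3
  Sum = 404.875 ng/mL·h
Tail: C_last/k_e = 32.1/0.386 = 83.161
AUC_0→∞ (buccal film) = 404.875 + 83.161 = 488.036 ng/mL·h
F = (AUC_ev/D_ev)/(AUC_iv/D_iv) = (488.036/200)/(213/50) = 2.44018/4.26 = 0.5728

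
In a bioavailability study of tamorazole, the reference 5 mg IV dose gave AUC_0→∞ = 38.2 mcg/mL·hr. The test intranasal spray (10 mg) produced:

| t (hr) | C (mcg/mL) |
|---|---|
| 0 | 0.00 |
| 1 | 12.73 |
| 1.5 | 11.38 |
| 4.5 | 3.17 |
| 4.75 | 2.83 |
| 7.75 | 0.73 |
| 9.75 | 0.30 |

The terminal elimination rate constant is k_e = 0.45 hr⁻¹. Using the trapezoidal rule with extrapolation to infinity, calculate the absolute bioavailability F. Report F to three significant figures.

Trapezoidal AUC_0→9.75 (intranasal spray):
  [0→1]: (0.00+12.73)/2 × 1 = 6.365
  [1→1.5]: (12.73+11.38)/2 × 0.5 = 6.0275
  [1.5→4.5]: (11.38+3.17)/2 × 3 = 21.825
  [4.5→4.75]: (3.17+2.83)/2 × 0.25 = 0.75
  [4.75→7.75]: (2.83+0.73)/2 × 3 = 5.34
  [7.75→9.75]: (0.73+0.30)/2 × 2 = 1.03
  Sum = 41.3375 mcg/mL·hr
Tail: C_last/k_e = 0.30/0.45 = 0.667
AUC_0→∞ (intranasal spray) = 41.3375 + 0.667 = 42.0045 mcg/mL·hr
F = (AUC_ev/D_ev)/(AUC_iv/D_iv) = (42.0045/10)/(38.2/5) = 4.20045/7.64 = 0.5498

F = 0.550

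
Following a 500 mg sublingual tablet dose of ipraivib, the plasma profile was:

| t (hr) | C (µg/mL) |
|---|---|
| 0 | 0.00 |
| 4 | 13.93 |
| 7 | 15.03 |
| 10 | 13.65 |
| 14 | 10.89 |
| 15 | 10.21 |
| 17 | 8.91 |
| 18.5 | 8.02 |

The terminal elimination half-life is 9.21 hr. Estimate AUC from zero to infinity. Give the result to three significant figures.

AUC = 312 µg/mL·hr

Trapezoidal AUC_0→18.5:
  [0→4]: (0.00+13.93)/2 × 4 = 27.86
  [4→7]: (13.93+15.03)/2 × 3 = 43.44
  [7→10]: (15.03+13.65)/2 × 3 = 43.02
  [10→14]: (13.65+10.89)/2 × 4 = 49.08
  [14→15]: (10.89+10.21)/2 × 1 = 10.55
  [15→17]: (10.21+8.91)/2 × 2 = 19.12
  [17→18.5]: (8.91+8.02)/2 × 1.5 = 12.6975
  Sum = 205.7675 µg/mL·hr
k_e = ln2 / t½ = 0.693147 / 9.21 = 0.0753 hr^-1
Extrapolated tail: C_last / k_e = 8.02 / 0.0753 = 106.507
AUC_0→∞ = 205.7675 + 106.507 = 312.2745 µg/mL·hr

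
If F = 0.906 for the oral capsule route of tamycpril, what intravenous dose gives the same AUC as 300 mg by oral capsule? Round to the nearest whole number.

Systemic exposure from an extravascular dose = F × D_ev, so the equivalent IV dose is F × D_ev.
D_iv = F × D_ev = 0.906 × 300 = 271.8 mg

D_iv = 272 mg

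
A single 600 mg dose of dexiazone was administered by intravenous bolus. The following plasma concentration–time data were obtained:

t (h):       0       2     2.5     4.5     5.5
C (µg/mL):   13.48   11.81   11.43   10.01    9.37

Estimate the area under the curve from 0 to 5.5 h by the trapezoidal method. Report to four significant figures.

Trapezoidal AUC_0→5.5:
  [0→2]: (13.48+11.81)/2 × 2 = 25.29
  [2→2.5]: (11.81+11.43)/2 × 0.5 = 5.81
  [2.5→4.5]: (11.43+10.01)/2 × 2 = 21.44
  [4.5→5.5]: (10.01+9.37)/2 × 1 = 9.69
  Sum = 62.23 µg/mL·h

AUC = 62.23 µg/mL·h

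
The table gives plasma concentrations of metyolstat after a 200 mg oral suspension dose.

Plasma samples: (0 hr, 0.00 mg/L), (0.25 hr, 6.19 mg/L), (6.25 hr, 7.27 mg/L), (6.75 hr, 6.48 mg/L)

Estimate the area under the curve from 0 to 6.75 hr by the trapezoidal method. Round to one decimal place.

AUC = 44.6 mg/L·hr

Trapezoidal AUC_0→6.75:
  [0→0.25]: (0.00+6.19)/2 × 0.25 = 0.77375
  [0.25→6.25]: (6.19+7.27)/2 × 6 = 40.38
  [6.25→6.75]: (7.27+6.48)/2 × 0.5 = 3.4375
  Sum = 44.59125 mg/L·hr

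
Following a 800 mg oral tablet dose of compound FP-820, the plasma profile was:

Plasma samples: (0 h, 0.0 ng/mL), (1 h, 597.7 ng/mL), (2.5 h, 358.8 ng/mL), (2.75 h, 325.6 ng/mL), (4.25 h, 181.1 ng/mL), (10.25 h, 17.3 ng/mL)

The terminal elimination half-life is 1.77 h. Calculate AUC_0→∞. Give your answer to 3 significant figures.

Trapezoidal AUC_0→10.25:
  [0→1]: (0.0+597.7)/2 × 1 = 298.85
  [1→2.5]: (597.7+358.8)/2 × 1.5 = 717.375
  [2.5→2.75]: (358.8+325.6)/2 × 0.25 = 85.55
  [2.75→4.25]: (325.6+181.1)/2 × 1.5 = 380.025
  [4.25→10.25]: (181.1+17.3)/2 × 6 = 595.2
  Sum = 2077.0 ng/mL·h
k_e = ln2 / t½ = 0.693147 / 1.77 = 0.3916 h^-1
Extrapolated tail: C_last / k_e = 17.3 / 0.3916 = 44.178
AUC_0→∞ = 2077.0 + 44.178 = 2121.178 ng/mL·h

AUC = 2120 ng/mL·h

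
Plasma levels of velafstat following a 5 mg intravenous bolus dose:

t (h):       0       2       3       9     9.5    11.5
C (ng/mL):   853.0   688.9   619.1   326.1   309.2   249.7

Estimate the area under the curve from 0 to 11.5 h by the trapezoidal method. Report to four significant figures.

Trapezoidal AUC_0→11.5:
  [0→2]: (853.0+688.9)/2 × 2 = 1541.9
  [2→3]: (688.9+619.1)/2 × 1 = 654.0
  [3→9]: (619.1+326.1)/2 × 6 = 2835.6
  [9→9.5]: (326.1+309.2)/2 × 0.5 = 158.825
  [9.5→11.5]: (309.2+249.7)/2 × 2 = 558.9
  Sum = 5749.225 ng/mL·h

AUC = 5749 ng/mL·h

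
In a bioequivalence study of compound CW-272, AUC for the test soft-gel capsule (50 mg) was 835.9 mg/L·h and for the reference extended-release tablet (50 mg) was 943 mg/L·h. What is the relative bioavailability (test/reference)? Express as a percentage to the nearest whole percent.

F_rel = 89%

F_rel = (AUC_test/D_test) / (AUC_ref/D_ref)
      = (835.9/50) / (943/50)
      = 16.718 / 18.86 = 0.8864 = 88.64%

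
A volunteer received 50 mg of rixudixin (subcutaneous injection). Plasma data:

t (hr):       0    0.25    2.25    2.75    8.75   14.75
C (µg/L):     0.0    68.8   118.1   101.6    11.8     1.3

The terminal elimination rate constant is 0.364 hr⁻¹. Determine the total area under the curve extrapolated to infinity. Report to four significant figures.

AUC = 633.5 µg/L·hr

Trapezoidal AUC_0→14.75:
  [0→0.25]: (0.0+68.8)/2 × 0.25 = 8.6
  [0.25→2.25]: (68.8+118.1)/2 × 2 = 186.9
  [2.25→2.75]: (118.1+101.6)/2 × 0.5 = 54.925
  [2.75→8.75]: (101.6+11.8)/2 × 6 = 340.2
  [8.75→14.75]: (11.8+1.3)/2 × 6 = 39.3
  Sum = 629.925 µg/L·hr
Extrapolated tail: C_last / k_e = 1.3 / 0.364 = 3.571
AUC_0→∞ = 629.925 + 3.571 = 633.496 µg/L·hr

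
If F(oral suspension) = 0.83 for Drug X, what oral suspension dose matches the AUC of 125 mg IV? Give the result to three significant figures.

D_oral = 151 mg

For equal systemic exposure: F × D_ev = D_iv
D_ev = D_iv / F = 125 / 0.83 = 150.602 mg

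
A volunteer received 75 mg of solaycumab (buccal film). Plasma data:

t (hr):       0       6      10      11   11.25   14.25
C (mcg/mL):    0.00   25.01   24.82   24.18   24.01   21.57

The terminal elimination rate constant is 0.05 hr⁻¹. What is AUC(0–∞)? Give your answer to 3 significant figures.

Trapezoidal AUC_0→14.25:
  [0→6]: (0.00+25.01)/2 × 6 = 75.03
  [6→10]: (25.01+24.82)/2 × 4 = 99.66
  [10→11]: (24.82+24.18)/2 × 1 = 24.5
  [11→11.25]: (24.18+24.01)/2 × 0.25 = 6.02375
  [11.25→14.25]: (24.01+21.57)/2 × 3 = 68.37
  Sum = 273.58375 mcg/mL·hr
Extrapolated tail: C_last / k_e = 21.57 / 0.05 = 431.400
AUC_0→∞ = 273.58375 + 431.400 = 704.98375 mcg/mL·hr

AUC = 705 mcg/mL·hr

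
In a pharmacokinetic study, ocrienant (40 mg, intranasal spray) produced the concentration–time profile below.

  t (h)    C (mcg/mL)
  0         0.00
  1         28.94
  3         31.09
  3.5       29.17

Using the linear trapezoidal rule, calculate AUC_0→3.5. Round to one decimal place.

AUC = 89.6 mcg/mL·h

Trapezoidal AUC_0→3.5:
  [0→1]: (0.00+28.94)/2 × 1 = 14.47
  [1→3]: (28.94+31.09)/2 × 2 = 60.03
  [3→3.5]: (31.09+29.17)/2 × 0.5 = 15.065
  Sum = 89.565 mcg/mL·h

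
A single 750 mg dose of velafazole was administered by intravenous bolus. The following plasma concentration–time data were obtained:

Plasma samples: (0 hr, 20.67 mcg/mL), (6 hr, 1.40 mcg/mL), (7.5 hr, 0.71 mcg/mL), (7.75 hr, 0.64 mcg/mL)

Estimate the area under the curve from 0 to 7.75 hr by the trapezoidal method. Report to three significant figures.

Trapezoidal AUC_0→7.75:
  [0→6]: (20.67+1.40)/2 × 6 = 66.21
  [6→7.5]: (1.40+0.71)/2 × 1.5 = 1.5825
  [7.5→7.75]: (0.71+0.64)/2 × 0.25 = 0.16875
  Sum = 67.96125 mcg/mL·hr

AUC = 68.0 mcg/mL·hr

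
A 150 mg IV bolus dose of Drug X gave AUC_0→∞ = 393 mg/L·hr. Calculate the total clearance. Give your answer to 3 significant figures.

CL = 0.382 L/hr

CL = Dose_iv / AUC_0→∞
   = 150 / 393 = 0.381679 L/hr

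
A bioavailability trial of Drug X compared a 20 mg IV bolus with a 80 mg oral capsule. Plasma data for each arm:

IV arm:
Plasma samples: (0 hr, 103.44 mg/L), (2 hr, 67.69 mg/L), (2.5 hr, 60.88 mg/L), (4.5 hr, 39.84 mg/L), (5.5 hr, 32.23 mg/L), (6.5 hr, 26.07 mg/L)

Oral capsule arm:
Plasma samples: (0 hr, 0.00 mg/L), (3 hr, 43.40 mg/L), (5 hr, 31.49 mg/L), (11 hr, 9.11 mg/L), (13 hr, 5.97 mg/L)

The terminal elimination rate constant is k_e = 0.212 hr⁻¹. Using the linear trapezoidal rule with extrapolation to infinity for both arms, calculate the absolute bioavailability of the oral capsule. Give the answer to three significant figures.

F = 0.155

Trapezoidal AUC_0→6.5 (IV):
  [0→2]: (103.44+67.69)/2 × 2 = 171.13
  [2→2.5]: (67.69+60.88)/2 × 0.5 = 32.1425
  [2.5→4.5]: (60.88+39.84)/2 × 2 = 100.72
  [4.5→5.5]: (39.84+32.23)/2 × 1 = 36.035
  [5.5→6.5]: (32.23+26.07)/2 × 1 = 29.15
  Sum = 369.1775 mg/L·hr
IV tail: 26.07/0.212 = 122.972; AUC_iv,0→∞ = 369.1775 + 122.972 = 492.1495 mg/L·hr
Trapezoidal AUC_0→13 (oral capsule):
  [0→3]: (0.00+43.40)/2 × 3 = 65.1
  [3→5]: (43.40+31.49)/2 × 2 = 74.89
  [5→11]: (31.49+9.11)/2 × 6 = 121.8
  [11→13]: (9.11+5.97)/2 × 2 = 15.08
  Sum = 276.87 mg/L·hr
oral capsule tail: 5.97/0.212 = 28.160; AUC_ev,0→∞ = 276.87 + 28.160 = 305.03 mg/L·hr
F = (AUC_ev/D_ev)/(AUC_iv/D_iv) = (305.03/80)/(492.1495/20) = 3.812875/24.607475 = 0.1549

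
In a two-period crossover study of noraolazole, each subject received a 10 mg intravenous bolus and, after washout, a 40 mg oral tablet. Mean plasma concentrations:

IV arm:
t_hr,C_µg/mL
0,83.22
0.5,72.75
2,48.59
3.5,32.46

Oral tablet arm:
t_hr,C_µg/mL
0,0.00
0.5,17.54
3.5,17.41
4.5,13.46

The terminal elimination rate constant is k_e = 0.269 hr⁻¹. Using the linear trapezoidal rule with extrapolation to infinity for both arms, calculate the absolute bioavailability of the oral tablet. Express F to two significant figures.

F = 0.098

Trapezoidal AUC_0→3.5 (IV):
  [0→0.5]: (83.22+72.75)/2 × 0.5 = 38.9925
  [0.5→2]: (72.75+48.59)/2 × 1.5 = 91.005
  [2→3.5]: (48.59+32.46)/2 × 1.5 = 60.7875
  Sum = 190.785 µg/mL·hr
IV tail: 32.46/0.269 = 120.669; AUC_iv,0→∞ = 190.785 + 120.669 = 311.454 µg/mL·hr
Trapezoidal AUC_0→4.5 (oral tablet):
  [0→0.5]: (0.00+17.54)/2 × 0.5 = 4.385
  [0.5→3.5]: (17.54+17.41)/2 × 3 = 52.425
  [3.5→4.5]: (17.41+13.46)/2 × 1 = 15.435
  Sum = 72.245 µg/mL·hr
oral tablet tail: 13.46/0.269 = 50.037; AUC_ev,0→∞ = 72.245 + 50.037 = 122.282 µg/mL·hr
F = (AUC_ev/D_ev)/(AUC_iv/D_iv) = (122.282/40)/(311.454/10) = 3.05705/31.1454 = 0.0982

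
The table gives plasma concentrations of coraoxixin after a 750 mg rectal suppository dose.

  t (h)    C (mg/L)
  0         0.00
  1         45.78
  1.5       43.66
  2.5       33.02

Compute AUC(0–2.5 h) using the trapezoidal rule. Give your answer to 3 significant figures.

Trapezoidal AUC_0→2.5:
  [0→1]: (0.00+45.78)/2 × 1 = 22.89
  [1→1.5]: (45.78+43.66)/2 × 0.5 = 22.36
  [1.5→2.5]: (43.66+33.02)/2 × 1 = 38.34
  Sum = 83.59 mg/L·h

AUC = 83.6 mg/L·h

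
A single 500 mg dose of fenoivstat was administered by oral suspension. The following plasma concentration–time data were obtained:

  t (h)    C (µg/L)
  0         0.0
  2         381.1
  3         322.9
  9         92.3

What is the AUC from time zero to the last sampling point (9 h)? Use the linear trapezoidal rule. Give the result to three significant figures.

AUC = 1980 µg/L·h

Trapezoidal AUC_0→9:
  [0→2]: (0.0+381.1)/2 × 2 = 381.1
  [2→3]: (381.1+322.9)/2 × 1 = 352.0
  [3→9]: (322.9+92.3)/2 × 6 = 1245.6
  Sum = 1978.7 µg/L·h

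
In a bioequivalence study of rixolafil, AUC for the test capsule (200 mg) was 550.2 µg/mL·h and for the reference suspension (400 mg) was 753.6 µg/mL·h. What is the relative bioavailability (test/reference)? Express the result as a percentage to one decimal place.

F_rel = (AUC_test/D_test) / (AUC_ref/D_ref)
      = (550.2/200) / (753.6/400)
      = 2.751 / 1.884 = 1.4602 = 146.02%

F_rel = 146.0%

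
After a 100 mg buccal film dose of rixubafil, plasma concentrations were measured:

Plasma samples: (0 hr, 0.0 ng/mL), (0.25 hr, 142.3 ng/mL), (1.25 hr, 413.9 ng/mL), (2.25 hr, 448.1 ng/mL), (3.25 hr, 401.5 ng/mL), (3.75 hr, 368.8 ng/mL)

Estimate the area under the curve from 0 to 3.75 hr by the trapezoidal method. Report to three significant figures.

Trapezoidal AUC_0→3.75:
  [0→0.25]: (0.0+142.3)/2 × 0.25 = 17.7875
  [0.25→1.25]: (142.3+413.9)/2 × 1 = 278.1
  [1.25→2.25]: (413.9+448.1)/2 × 1 = 431.0
  [2.25→3.25]: (448.1+401.5)/2 × 1 = 424.8
  [3.25→3.75]: (401.5+368.8)/2 × 0.5 = 192.575
  Sum = 1344.2625 ng/mL·hr

AUC = 1340 ng/mL·hr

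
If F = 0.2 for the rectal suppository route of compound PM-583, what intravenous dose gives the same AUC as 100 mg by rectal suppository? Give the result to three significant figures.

Systemic exposure from an extravascular dose = F × D_ev, so the equivalent IV dose is F × D_ev.
D_iv = F × D_ev = 0.2 × 100 = 20 mg

D_iv = 20.0 mg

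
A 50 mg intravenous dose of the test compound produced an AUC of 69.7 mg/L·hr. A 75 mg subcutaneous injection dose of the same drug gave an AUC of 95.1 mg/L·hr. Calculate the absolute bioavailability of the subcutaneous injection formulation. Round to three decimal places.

F = 0.910

F = (AUC_ev / D_ev) / (AUC_iv / D_iv)
  = (95.1/75) / (69.7/50)
  = 1.268 / 1.394 = 0.9096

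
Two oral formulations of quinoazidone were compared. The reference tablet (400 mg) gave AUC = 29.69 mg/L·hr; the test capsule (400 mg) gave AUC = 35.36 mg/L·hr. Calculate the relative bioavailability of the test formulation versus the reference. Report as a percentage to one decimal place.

F_rel = (AUC_test/D_test) / (AUC_ref/D_ref)
      = (35.36/400) / (29.69/400)
      = 0.0884 / 0.074225 = 1.1910 = 119.10%

F_rel = 119.1%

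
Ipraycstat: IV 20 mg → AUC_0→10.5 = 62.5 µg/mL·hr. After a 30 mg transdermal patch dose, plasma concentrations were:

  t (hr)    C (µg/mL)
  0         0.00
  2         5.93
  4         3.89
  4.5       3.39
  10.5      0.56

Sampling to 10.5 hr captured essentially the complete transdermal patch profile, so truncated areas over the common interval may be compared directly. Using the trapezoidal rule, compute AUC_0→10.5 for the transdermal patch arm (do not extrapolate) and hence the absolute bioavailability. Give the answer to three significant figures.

Trapezoidal AUC_0→10.5 (transdermal patch):
  [0→2]: (0.00+5.93)/2 × 2 = 5.93
  [2→4]: (5.93+3.89)/2 × 2 = 9.82
  [4→4.5]: (3.89+3.39)/2 × 0.5 = 1.82
  [4.5→10.5]: (3.39+0.56)/2 × 6 = 11.85
  Sum = 29.42 µg/mL·hr
F = (AUC_ev/D_ev)/(AUC_iv/D_iv) = (29.42/30)/(62.5/20) = 0.980667/3.125 = 0.3138

F = 0.314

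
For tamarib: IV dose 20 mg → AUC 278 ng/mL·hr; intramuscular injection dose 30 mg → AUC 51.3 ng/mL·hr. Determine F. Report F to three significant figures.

F = (AUC_ev / D_ev) / (AUC_iv / D_iv)
  = (51.3/30) / (278/20)
  = 1.71 / 13.9 = 0.1230

F = 0.123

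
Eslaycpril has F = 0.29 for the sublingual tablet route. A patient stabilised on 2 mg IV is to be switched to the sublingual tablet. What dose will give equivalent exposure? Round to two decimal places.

For equal systemic exposure: F × D_ev = D_iv
D_ev = D_iv / F = 2 / 0.29 = 6.89655 mg

D_sublingual = 6.90 mg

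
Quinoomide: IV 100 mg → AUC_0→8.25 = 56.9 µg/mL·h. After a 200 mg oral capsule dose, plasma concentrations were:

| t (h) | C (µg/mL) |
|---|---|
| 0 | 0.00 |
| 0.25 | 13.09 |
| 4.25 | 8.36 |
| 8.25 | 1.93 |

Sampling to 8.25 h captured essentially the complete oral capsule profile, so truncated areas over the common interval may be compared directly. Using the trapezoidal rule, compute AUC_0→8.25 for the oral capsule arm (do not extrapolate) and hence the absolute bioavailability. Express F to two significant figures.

Trapezoidal AUC_0→8.25 (oral capsule):
  [0→0.25]: (0.00+13.09)/2 × 0.25 = 1.63625
  [0.25→4.25]: (13.09+8.36)/2 × 4 = 42.9
  [4.25→8.25]: (8.36+1.93)/2 × 4 = 20.58
  Sum = 65.11625 µg/mL·h
F = (AUC_ev/D_ev)/(AUC_iv/D_iv) = (65.11625/200)/(56.9/100) = 0.32558125/0.569 = 0.5722

F = 0.57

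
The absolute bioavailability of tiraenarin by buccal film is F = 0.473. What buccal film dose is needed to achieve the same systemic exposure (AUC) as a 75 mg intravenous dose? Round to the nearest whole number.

D_buccal = 159 mg

For equal systemic exposure: F × D_ev = D_iv
D_ev = D_iv / F = 75 / 0.473 = 158.562 mg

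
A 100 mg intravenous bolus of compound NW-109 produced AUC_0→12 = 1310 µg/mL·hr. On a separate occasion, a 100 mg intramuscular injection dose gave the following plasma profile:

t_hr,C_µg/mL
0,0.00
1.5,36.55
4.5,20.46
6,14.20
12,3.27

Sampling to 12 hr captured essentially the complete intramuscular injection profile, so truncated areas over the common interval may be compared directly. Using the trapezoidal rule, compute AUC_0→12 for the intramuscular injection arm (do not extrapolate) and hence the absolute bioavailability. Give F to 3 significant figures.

Trapezoidal AUC_0→12 (intramuscular injection):
  [0→1.5]: (0.00+36.55)/2 × 1.5 = 27.4125
  [1.5→4.5]: (36.55+20.46)/2 × 3 = 85.515
  [4.5→6]: (20.46+14.20)/2 × 1.5 = 25.995
  [6→12]: (14.20+3.27)/2 × 6 = 52.41
  Sum = 191.3325 µg/mL·hr
F = (AUC_ev/D_ev)/(AUC_iv/D_iv) = (191.3325/100)/(1310/100) = 1.913325/13.1 = 0.1461

F = 0.146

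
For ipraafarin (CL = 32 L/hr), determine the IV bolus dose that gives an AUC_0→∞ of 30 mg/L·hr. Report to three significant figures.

Dose_iv = CL × AUC_0→∞
     = 32 × 30 = 960 mg

Dose = 960 mg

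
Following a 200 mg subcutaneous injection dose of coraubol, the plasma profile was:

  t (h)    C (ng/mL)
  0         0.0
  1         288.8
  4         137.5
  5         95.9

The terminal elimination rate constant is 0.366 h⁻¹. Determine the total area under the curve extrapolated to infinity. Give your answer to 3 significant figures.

AUC = 1160 ng/mL·h

Trapezoidal AUC_0→5:
  [0→1]: (0.0+288.8)/2 × 1 = 144.4
  [1→4]: (288.8+137.5)/2 × 3 = 639.45
  [4→5]: (137.5+95.9)/2 × 1 = 116.7
  Sum = 900.55 ng/mL·h
Extrapolated tail: C_last / k_e = 95.9 / 0.366 = 262.022
AUC_0→∞ = 900.55 + 262.022 = 1162.572 ng/mL·h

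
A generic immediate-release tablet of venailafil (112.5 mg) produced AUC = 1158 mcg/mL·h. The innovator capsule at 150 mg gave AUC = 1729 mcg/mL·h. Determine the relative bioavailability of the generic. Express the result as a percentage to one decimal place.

F_rel = 89.3%

F_rel = (AUC_test/D_test) / (AUC_ref/D_ref)
      = (1158/112.5) / (1729/150)
      = 10.2933 / 11.5267 = 0.8930 = 89.30%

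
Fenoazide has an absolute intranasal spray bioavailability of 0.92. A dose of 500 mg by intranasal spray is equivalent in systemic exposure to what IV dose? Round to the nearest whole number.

D_iv = 460 mg

Systemic exposure from an extravascular dose = F × D_ev, so the equivalent IV dose is F × D_ev.
D_iv = F × D_ev = 0.92 × 500 = 460 mg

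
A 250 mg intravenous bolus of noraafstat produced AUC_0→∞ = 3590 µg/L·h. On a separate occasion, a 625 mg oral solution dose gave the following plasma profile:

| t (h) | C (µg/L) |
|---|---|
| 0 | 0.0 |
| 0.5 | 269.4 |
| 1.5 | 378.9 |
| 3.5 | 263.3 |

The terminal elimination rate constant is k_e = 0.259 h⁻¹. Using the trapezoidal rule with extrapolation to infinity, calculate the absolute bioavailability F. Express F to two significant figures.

Trapezoidal AUC_0→3.5 (oral solution):
  [0→0.5]: (0.0+269.4)/2 × 0.5 = 67.35
  [0.5→1.5]: (269.4+378.9)/2 × 1 = 324.15
  [1.5→3.5]: (378.9+263.3)/2 × 2 = 642.2
  Sum = 1033.7 µg/L·h
Tail: C_last/k_e = 263.3/0.259 = 1016.602
AUC_0→∞ (oral solution) = 1033.7 + 1016.602 = 2050.302 µg/L·h
F = (AUC_ev/D_ev)/(AUC_iv/D_iv) = (2050.302/625)/(3590/250) = 3.2804832/14.36 = 0.2284

F = 0.23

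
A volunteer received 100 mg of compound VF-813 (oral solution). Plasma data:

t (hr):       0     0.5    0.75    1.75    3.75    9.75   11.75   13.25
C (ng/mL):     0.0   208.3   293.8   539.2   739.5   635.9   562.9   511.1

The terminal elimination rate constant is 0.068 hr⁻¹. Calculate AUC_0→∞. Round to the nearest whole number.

AUC = 15457 ng/mL·hr

Trapezoidal AUC_0→13.25:
  [0→0.5]: (0.0+208.3)/2 × 0.5 = 52.075
  [0.5→0.75]: (208.3+293.8)/2 × 0.25 = 62.7625
  [0.75→1.75]: (293.8+539.2)/2 × 1 = 416.5
  [1.75→3.75]: (539.2+739.5)/2 × 2 = 1278.7
  [3.75→9.75]: (739.5+635.9)/2 × 6 = 4126.2
  [9.75→11.75]: (635.9+562.9)/2 × 2 = 1198.8
  [11.75→13.25]: (562.9+511.1)/2 × 1.5 = 805.5
  Sum = 7940.5375 ng/mL·hr
Extrapolated tail: C_last / k_e = 511.1 / 0.068 = 7516.176
AUC_0→∞ = 7940.5375 + 7516.176 = 15456.7135 ng/mL·hr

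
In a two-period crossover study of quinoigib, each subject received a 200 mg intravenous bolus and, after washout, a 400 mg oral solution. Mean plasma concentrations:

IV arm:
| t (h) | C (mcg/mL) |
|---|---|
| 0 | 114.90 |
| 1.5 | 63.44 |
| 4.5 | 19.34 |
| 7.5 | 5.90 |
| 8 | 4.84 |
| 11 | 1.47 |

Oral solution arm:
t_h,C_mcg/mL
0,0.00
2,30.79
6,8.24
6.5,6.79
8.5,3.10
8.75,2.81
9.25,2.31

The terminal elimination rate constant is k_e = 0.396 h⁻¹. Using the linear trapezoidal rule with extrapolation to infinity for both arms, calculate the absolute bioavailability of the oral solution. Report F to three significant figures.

Trapezoidal AUC_0→11 (IV):
  [0→1.5]: (114.90+63.44)/2 × 1.5 = 133.755
  [1.5→4.5]: (63.44+19.34)/2 × 3 = 124.17
  [4.5→7.5]: (19.34+5.90)/2 × 3 = 37.86
  [7.5→8]: (5.90+4.84)/2 × 0.5 = 2.685
  [8→11]: (4.84+1.47)/2 × 3 = 9.465
  Sum = 307.935 mcg/mL·h
IV tail: 1.47/0.396 = 3.712; AUC_iv,0→∞ = 307.935 + 3.712 = 311.647 mcg/mL·h
Trapezoidal AUC_0→9.25 (oral solution):
  [0→2]: (0.00+30.79)/2 × 2 = 30.79
  [2→6]: (30.79+8.24)/2 × 4 = 78.06
  [6→6.5]: (8.24+6.79)/2 × 0.5 = 3.7575
  [6.5→8.5]: (6.79+3.10)/2 × 2 = 9.89
  [8.5→8.75]: (3.10+2.81)/2 × 0.25 = 0.73875
  [8.75→9.25]: (2.81+2.31)/2 × 0.5 = 1.28
  Sum = 124.51625 mcg/mL·h
oral solution tail: 2.31/0.396 = 5.833; AUC_ev,0→∞ = 124.51625 + 5.833 = 130.34925 mcg/mL·h
F = (AUC_ev/D_ev)/(AUC_iv/D_iv) = (130.34925/400)/(311.647/200) = 0.325873/1.558235 = 0.2091

F = 0.209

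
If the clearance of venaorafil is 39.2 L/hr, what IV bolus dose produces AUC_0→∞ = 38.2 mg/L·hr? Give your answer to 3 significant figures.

Dose = 1500 mg

Dose_iv = CL × AUC_0→∞
     = 39.2 × 38.2 = 1497.44 mg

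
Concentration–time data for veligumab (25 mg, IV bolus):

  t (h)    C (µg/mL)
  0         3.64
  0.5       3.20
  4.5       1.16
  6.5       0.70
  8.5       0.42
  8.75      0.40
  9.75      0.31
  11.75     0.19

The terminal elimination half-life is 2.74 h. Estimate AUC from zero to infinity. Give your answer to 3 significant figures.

AUC = 15.1 µg/mL·h

Trapezoidal AUC_0→11.75:
  [0→0.5]: (3.64+3.20)/2 × 0.5 = 1.71
  [0.5→4.5]: (3.20+1.16)/2 × 4 = 8.72
  [4.5→6.5]: (1.16+0.70)/2 × 2 = 1.86
  [6.5→8.5]: (0.70+0.42)/2 × 2 = 1.12
  [8.5→8.75]: (0.42+0.40)/2 × 0.25 = 0.1025
  [8.75→9.75]: (0.40+0.31)/2 × 1 = 0.355
  [9.75→11.75]: (0.31+0.19)/2 × 2 = 0.5
  Sum = 14.3675 µg/mL·h
k_e = ln2 / t½ = 0.693147 / 2.74 = 0.2530 h^-1
Extrapolated tail: C_last / k_e = 0.19 / 0.253 = 0.751
AUC_0→∞ = 14.3675 + 0.751 = 15.1185 µg/mL·h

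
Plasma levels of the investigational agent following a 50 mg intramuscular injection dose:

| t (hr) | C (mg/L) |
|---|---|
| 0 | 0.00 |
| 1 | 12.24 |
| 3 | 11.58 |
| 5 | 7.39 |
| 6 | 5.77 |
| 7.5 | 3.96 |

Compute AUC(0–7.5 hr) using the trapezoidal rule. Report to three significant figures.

AUC = 62.8 mg/L·hr

Trapezoidal AUC_0→7.5:
  [0→1]: (0.00+12.24)/2 × 1 = 6.12
  [1→3]: (12.24+11.58)/2 × 2 = 23.82
  [3→5]: (11.58+7.39)/2 × 2 = 18.97
  [5→6]: (7.39+5.77)/2 × 1 = 6.58
  [6→7.5]: (5.77+3.96)/2 × 1.5 = 7.2975
  Sum = 62.7875 mg/L·hr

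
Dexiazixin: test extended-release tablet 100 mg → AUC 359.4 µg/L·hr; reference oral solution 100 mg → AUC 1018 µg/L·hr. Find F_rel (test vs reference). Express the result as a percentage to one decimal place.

F_rel = 35.3%

F_rel = (AUC_test/D_test) / (AUC_ref/D_ref)
      = (359.4/100) / (1018/100)
      = 3.594 / 10.18 = 0.3530 = 35.30%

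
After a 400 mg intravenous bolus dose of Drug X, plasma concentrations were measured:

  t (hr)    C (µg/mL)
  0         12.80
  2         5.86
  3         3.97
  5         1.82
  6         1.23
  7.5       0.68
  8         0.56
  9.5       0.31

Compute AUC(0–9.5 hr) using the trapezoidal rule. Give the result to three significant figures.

Trapezoidal AUC_0→9.5:
  [0→2]: (12.80+5.86)/2 × 2 = 18.66
  [2→3]: (5.86+3.97)/2 × 1 = 4.915
  [3→5]: (3.97+1.82)/2 × 2 = 5.79
  [5→6]: (1.82+1.23)/2 × 1 = 1.525
  [6→7.5]: (1.23+0.68)/2 × 1.5 = 1.4325
  [7.5→8]: (0.68+0.56)/2 × 0.5 = 0.31
  [8→9.5]: (0.56+0.31)/2 × 1.5 = 0.6525
  Sum = 33.285 µg/mL·hr

AUC = 33.3 µg/mL·hr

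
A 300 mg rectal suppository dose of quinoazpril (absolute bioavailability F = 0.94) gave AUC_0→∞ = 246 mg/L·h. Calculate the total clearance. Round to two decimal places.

CL = F × Dose / AUC_0→∞
   = 0.94 × 300 / 246 = 1.14634 L/h

CL = 1.15 L/h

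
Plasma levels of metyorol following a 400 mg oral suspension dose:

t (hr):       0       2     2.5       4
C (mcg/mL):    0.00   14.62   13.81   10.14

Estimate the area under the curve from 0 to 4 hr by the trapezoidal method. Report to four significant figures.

AUC = 39.69 mcg/mL·hr

Trapezoidal AUC_0→4:
  [0→2]: (0.00+14.62)/2 × 2 = 14.62
  [2→2.5]: (14.62+13.81)/2 × 0.5 = 7.1075
  [2.5→4]: (13.81+10.14)/2 × 1.5 = 17.9625
  Sum = 39.69 mcg/mL·hr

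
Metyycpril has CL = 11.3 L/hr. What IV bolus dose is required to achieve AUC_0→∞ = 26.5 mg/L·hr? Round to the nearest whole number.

Dose = 299 mg

Dose_iv = CL × AUC_0→∞
     = 11.3 × 26.5 = 299.45 mg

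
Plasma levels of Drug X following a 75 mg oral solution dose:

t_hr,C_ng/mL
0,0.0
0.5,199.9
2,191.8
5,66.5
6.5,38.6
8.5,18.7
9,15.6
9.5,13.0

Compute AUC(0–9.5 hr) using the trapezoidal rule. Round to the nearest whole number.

AUC = 883 ng/mL·hr

Trapezoidal AUC_0→9.5:
  [0→0.5]: (0.0+199.9)/2 × 0.5 = 49.975
  [0.5→2]: (199.9+191.8)/2 × 1.5 = 293.775
  [2→5]: (191.8+66.5)/2 × 3 = 387.45
  [5→6.5]: (66.5+38.6)/2 × 1.5 = 78.825
  [6.5→8.5]: (38.6+18.7)/2 × 2 = 57.3
  [8.5→9]: (18.7+15.6)/2 × 0.5 = 8.575
  [9→9.5]: (15.6+13.0)/2 × 0.5 = 7.15
  Sum = 883.05 ng/mL·hr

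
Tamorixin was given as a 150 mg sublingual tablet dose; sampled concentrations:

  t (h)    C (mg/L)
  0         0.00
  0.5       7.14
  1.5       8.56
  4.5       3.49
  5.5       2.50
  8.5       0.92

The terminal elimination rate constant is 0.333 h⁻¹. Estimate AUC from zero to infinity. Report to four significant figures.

AUC = 38.60 mg/L·h

Trapezoidal AUC_0→8.5:
  [0→0.5]: (0.00+7.14)/2 × 0.5 = 1.785
  [0.5→1.5]: (7.14+8.56)/2 × 1 = 7.85
  [1.5→4.5]: (8.56+3.49)/2 × 3 = 18.075
  [4.5→5.5]: (3.49+2.50)/2 × 1 = 2.995
  [5.5→8.5]: (2.50+0.92)/2 × 3 = 5.13
  Sum = 35.835 mg/L·h
Extrapolated tail: C_last / k_e = 0.92 / 0.333 = 2.763
AUC_0→∞ = 35.835 + 2.763 = 38.598 mg/L·h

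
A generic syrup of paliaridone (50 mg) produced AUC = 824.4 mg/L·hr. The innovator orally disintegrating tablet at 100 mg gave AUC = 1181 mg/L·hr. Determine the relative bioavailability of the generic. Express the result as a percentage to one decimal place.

F_rel = (AUC_test/D_test) / (AUC_ref/D_ref)
      = (824.4/50) / (1181/100)
      = 16.488 / 11.81 = 1.3961 = 139.61%

F_rel = 139.6%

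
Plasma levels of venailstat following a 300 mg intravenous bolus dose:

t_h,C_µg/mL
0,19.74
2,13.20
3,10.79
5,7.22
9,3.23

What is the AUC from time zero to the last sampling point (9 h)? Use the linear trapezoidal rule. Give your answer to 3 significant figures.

AUC = 83.8 µg/mL·h

Trapezoidal AUC_0→9:
  [0→2]: (19.74+13.20)/2 × 2 = 32.94
  [2→3]: (13.20+10.79)/2 × 1 = 11.995
  [3→5]: (10.79+7.22)/2 × 2 = 18.01
  [5→9]: (7.22+3.23)/2 × 4 = 20.9
  Sum = 83.845 µg/mL·h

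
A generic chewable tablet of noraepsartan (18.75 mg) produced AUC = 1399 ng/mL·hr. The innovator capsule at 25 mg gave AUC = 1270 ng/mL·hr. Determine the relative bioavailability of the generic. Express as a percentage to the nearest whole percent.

F_rel = (AUC_test/D_test) / (AUC_ref/D_ref)
      = (1399/18.75) / (1270/25)
      = 74.6133 / 50.8 = 1.4688 = 146.88%

F_rel = 147%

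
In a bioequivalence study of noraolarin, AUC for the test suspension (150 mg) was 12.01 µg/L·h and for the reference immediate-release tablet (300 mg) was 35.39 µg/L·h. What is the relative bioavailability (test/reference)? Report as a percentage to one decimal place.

F_rel = 67.9%

F_rel = (AUC_test/D_test) / (AUC_ref/D_ref)
      = (12.01/150) / (35.39/300)
      = 0.0800667 / 0.117967 = 0.6787 = 67.87%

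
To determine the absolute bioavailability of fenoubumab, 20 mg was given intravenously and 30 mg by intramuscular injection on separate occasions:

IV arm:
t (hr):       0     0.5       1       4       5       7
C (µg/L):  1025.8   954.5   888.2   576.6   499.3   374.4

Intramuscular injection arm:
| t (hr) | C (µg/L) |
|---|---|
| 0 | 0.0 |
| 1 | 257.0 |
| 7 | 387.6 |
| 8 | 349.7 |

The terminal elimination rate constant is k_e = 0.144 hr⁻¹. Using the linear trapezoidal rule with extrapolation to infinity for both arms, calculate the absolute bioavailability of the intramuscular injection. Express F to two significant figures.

Trapezoidal AUC_0→7 (IV):
  [0→0.5]: (1025.8+954.5)/2 × 0.5 = 495.075
  [0.5→1]: (954.5+888.2)/2 × 0.5 = 460.675
  [1→4]: (888.2+576.6)/2 × 3 = 2197.2
  [4→5]: (576.6+499.3)/2 × 1 = 537.95
  [5→7]: (499.3+374.4)/2 × 2 = 873.7
  Sum = 4564.6 µg/L·hr
IV tail: 374.4/0.144 = 2600.000; AUC_iv,0→∞ = 4564.6 + 2600.000 = 7164.6 µg/L·hr
Trapezoidal AUC_0→8 (intramuscular injection):
  [0→1]: (0.0+257.0)/2 × 1 = 128.5
  [1→7]: (257.0+387.6)/2 × 6 = 1933.8
  [7→8]: (387.6+349.7)/2 × 1 = 368.65
  Sum = 2430.95 µg/L·hr
intramuscular injection tail: 349.7/0.144 = 2428.472; AUC_ev,0→∞ = 2430.95 + 2428.472 = 4859.422 µg/L·hr
F = (AUC_ev/D_ev)/(AUC_iv/D_iv) = (4859.422/30)/(7164.6/20) = 161.981/358.23 = 0.4522

F = 0.45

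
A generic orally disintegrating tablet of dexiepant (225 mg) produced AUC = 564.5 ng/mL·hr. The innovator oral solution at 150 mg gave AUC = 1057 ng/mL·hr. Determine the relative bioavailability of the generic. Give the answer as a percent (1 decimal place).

F_rel = 35.6%

F_rel = (AUC_test/D_test) / (AUC_ref/D_ref)
      = (564.5/225) / (1057/150)
      = 2.50889 / 7.04667 = 0.3560 = 35.60%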